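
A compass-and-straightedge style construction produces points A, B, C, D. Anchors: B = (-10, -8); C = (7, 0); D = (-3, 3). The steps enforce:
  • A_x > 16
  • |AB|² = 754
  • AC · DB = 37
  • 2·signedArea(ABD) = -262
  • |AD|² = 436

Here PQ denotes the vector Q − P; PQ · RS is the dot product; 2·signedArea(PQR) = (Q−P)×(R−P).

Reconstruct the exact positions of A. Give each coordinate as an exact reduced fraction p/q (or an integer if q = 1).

A = (17, -3)

1. A_x = 17  [2·signedArea(ABD) = -262 ∩ AC · DB = 37]
2. A_y = -3  [2·signedArea(ABD) = -262 ∩ AC · DB = 37]
   → A = (17, -3)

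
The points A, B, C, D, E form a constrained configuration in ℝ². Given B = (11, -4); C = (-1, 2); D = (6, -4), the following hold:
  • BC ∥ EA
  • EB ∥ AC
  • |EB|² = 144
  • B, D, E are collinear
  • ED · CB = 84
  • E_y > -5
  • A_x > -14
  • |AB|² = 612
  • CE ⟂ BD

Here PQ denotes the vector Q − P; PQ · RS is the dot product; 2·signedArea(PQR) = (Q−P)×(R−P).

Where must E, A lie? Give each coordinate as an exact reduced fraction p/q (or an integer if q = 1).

A = (-13, 2)
E = (-1, -4)

1. E_x = -1  [B, D, E are collinear ∩ CE ⟂ BD]
2. E_y = -4  [B, D, E are collinear ∩ CE ⟂ BD]
   → E = (-1, -4)
3. A_x = -13  [EB ∥ AC ∩ BC ∥ EA]
4. A_y = 2  [EB ∥ AC ∩ BC ∥ EA]
   → A = (-13, 2)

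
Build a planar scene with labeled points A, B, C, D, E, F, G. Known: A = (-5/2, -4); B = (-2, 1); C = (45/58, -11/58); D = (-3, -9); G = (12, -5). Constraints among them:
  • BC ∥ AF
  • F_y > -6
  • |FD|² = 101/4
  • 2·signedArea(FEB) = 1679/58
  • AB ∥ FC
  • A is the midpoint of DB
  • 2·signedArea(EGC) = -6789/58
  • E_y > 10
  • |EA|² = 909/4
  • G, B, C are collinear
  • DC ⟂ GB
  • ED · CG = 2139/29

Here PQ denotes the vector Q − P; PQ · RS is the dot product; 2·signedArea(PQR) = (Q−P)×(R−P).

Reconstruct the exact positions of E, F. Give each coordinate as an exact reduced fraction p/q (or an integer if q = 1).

1. E_x = -1  [ED · CG = 2139/29 ∩ 2·signedArea(EGC) = -6789/58]
2. E_y = 11  [ED · CG = 2139/29 ∩ 2·signedArea(EGC) = -6789/58]
   → E = (-1, 11)
3. F_x = 8/29  [AB ∥ FC ∩ BC ∥ AF]
4. F_y = -301/58  [AB ∥ FC ∩ BC ∥ AF]
   → F = (8/29, -301/58)

E = (-1, 11)
F = (8/29, -301/58)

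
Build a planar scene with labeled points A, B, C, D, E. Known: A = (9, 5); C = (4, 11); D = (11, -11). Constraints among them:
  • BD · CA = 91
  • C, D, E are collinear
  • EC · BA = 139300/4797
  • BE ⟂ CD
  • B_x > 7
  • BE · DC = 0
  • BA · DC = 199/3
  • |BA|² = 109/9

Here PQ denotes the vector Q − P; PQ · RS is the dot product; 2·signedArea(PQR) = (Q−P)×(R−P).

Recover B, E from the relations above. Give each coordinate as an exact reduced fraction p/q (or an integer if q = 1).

B = (8, 5/3)
E = (11296/1599, 2189/1599)

1. B_x = 8  [BA · DC = 199/3 ∩ BD · CA = 91]
2. B_y = 5/3  [BA · DC = 199/3 ∩ BD · CA = 91]
   → B = (8, 5/3)
3. E_x = 11296/1599  [BE · DC = 0 ∩ C, D, E are collinear]
4. E_y = 2189/1599  [BE · DC = 0 ∩ C, D, E are collinear]
   → E = (11296/1599, 2189/1599)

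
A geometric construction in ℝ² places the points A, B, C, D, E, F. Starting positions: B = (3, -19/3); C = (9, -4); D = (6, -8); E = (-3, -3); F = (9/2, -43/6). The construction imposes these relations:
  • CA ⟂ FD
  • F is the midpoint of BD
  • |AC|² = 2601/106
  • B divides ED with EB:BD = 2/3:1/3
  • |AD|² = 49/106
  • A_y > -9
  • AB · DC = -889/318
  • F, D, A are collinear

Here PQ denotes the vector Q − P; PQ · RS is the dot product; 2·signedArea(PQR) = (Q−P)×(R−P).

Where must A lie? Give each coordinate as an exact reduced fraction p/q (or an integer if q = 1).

1. A_x = 699/106  [F, D, A are collinear ∩ CA ⟂ FD]
2. A_y = -883/106  [F, D, A are collinear ∩ CA ⟂ FD]
   → A = (699/106, -883/106)

A = (699/106, -883/106)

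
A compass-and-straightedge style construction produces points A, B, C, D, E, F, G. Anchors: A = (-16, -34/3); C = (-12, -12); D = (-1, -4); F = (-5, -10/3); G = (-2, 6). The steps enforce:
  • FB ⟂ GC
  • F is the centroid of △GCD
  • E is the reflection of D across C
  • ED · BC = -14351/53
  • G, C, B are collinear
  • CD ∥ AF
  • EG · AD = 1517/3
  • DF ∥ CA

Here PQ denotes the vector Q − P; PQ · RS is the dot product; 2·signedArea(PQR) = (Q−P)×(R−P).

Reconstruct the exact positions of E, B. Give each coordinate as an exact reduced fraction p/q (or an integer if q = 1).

B = (-707/106, -255/106)
E = (-23, -20)

1. E_x = -23  [E is the reflection of D across C]
2. E_y = -20  [E is the reflection of D across C]
   → E = (-23, -20)
3. B_x = -707/106  [G, C, B are collinear ∩ FB ⟂ GC]
4. B_y = -255/106  [G, C, B are collinear ∩ FB ⟂ GC]
   → B = (-707/106, -255/106)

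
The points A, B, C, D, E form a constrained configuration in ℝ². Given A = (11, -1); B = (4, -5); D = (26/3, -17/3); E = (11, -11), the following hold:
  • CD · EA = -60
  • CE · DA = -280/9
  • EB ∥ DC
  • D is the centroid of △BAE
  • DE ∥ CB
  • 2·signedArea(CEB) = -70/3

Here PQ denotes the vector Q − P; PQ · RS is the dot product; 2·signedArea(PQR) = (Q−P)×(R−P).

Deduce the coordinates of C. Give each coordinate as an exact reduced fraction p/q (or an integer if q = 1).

C = (5/3, 1/3)

1. C_x = 5/3  [DE ∥ CB ∩ EB ∥ DC]
2. C_y = 1/3  [DE ∥ CB ∩ EB ∥ DC]
   → C = (5/3, 1/3)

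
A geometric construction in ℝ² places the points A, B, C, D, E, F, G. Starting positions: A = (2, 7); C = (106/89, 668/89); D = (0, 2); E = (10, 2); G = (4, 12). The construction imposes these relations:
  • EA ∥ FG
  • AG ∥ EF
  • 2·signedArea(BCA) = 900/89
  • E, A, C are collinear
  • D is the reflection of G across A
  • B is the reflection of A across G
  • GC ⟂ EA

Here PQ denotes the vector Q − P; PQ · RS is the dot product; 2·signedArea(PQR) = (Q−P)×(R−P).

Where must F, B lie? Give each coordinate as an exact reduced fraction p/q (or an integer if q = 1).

1. F_x = 12  [EA ∥ FG ∩ AG ∥ EF]
2. F_y = 7  [EA ∥ FG ∩ AG ∥ EF]
   → F = (12, 7)
3. B_x = 6  [B is the reflection of A across G]
4. B_y = 17  [B is the reflection of A across G]
   → B = (6, 17)

B = (6, 17)
F = (12, 7)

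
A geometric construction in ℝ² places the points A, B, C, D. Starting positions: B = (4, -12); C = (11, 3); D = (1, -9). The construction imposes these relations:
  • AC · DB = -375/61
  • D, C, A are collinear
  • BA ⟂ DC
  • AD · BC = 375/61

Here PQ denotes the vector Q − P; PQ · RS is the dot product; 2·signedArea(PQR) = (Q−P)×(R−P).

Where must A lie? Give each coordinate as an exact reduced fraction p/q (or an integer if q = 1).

A = (46/61, -567/61)

1. A_x = 46/61  [D, C, A are collinear ∩ BA ⟂ DC]
2. A_y = -567/61  [D, C, A are collinear ∩ BA ⟂ DC]
   → A = (46/61, -567/61)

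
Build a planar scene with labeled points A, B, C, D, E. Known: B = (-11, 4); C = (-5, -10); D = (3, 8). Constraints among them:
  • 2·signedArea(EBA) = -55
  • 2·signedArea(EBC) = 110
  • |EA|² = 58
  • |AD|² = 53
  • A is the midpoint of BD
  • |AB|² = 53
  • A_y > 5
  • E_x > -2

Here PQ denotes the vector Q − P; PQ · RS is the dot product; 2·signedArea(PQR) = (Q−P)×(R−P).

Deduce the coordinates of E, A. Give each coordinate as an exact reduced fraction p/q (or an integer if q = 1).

A = (-4, 6)
E = (-1, -1)

1. A_x = -4  [A is the midpoint of BD]
2. A_y = 6  [A is the midpoint of BD]
   → A = (-4, 6)
3. E_x = -1  [2·signedArea(EBA) = -55 ∩ 2·signedArea(EBC) = 110]
4. E_y = -1  [2·signedArea(EBA) = -55 ∩ 2·signedArea(EBC) = 110]
   → E = (-1, -1)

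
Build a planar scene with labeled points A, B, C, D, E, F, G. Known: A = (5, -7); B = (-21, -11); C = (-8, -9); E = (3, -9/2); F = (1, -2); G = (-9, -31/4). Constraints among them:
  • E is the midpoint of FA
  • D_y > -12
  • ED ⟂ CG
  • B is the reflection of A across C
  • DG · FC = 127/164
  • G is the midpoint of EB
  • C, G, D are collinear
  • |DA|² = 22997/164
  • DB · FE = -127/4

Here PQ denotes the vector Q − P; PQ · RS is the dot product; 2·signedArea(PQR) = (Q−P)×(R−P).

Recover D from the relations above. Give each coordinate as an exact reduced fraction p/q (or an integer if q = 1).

D = (-242/41, -953/82)

1. D_x = -242/41  [C, G, D are collinear ∩ ED ⟂ CG]
2. D_y = -953/82  [C, G, D are collinear ∩ ED ⟂ CG]
   → D = (-242/41, -953/82)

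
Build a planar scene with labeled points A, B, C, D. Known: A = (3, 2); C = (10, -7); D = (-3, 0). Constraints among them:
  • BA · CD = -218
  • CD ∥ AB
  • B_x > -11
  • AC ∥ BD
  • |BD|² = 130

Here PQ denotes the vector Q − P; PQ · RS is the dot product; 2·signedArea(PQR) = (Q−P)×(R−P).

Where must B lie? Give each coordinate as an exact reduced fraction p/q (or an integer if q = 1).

B = (-10, 9)

1. B_x = -10  [AC ∥ BD ∩ CD ∥ AB]
2. B_y = 9  [AC ∥ BD ∩ CD ∥ AB]
   → B = (-10, 9)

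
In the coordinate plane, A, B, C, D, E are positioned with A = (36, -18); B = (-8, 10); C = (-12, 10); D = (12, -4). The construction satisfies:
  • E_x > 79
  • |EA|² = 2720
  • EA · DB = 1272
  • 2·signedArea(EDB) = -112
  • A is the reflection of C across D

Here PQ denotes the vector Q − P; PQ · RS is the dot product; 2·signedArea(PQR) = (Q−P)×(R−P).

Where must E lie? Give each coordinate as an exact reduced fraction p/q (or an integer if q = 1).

E = (80, -46)

1. E_x = 80  [2·signedArea(EDB) = -112 ∩ EA · DB = 1272]
2. E_y = -46  [2·signedArea(EDB) = -112 ∩ EA · DB = 1272]
   → E = (80, -46)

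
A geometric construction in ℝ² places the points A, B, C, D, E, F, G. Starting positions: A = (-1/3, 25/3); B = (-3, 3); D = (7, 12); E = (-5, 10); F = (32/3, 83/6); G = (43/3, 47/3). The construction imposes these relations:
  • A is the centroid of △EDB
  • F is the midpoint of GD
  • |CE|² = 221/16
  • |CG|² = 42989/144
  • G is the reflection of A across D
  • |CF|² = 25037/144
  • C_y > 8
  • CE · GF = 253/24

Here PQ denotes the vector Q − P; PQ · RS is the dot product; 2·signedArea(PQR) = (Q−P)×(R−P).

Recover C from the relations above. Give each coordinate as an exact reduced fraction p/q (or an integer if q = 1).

1. C_x = -3/2  [line 11/3·x + 11/6·y + -253/24 = 0 ∩ |CF|² = 25037/144]
2. C_y = 35/4  [line 11/3·x + 11/6·y + -253/24 = 0 ∩ |CF|² = 25037/144]
   → C = (-3/2, 35/4)

C = (-3/2, 35/4)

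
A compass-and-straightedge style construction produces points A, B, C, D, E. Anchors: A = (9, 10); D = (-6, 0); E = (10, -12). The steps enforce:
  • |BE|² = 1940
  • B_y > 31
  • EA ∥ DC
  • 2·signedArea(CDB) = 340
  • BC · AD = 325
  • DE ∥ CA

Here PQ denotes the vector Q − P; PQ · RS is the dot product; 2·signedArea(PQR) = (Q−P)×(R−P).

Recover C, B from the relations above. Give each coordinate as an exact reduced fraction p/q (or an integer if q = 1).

1. C_x = -7  [DE ∥ CA ∩ EA ∥ DC]
2. C_y = 22  [DE ∥ CA ∩ EA ∥ DC]
   → C = (-7, 22)
3. B_x = 8  [BC · AD = 325 ∩ 2·signedArea(CDB) = 340]
4. B_y = 32  [BC · AD = 325 ∩ 2·signedArea(CDB) = 340]
   → B = (8, 32)

B = (8, 32)
C = (-7, 22)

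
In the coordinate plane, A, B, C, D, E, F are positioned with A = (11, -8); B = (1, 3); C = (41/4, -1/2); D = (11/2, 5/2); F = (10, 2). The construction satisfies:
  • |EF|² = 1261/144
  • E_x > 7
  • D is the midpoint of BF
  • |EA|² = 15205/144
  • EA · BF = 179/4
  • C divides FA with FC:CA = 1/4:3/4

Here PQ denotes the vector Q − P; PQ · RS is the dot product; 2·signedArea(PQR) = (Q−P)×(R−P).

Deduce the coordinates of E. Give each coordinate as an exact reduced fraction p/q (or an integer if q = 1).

E = (85/12, 3/2)

1. E_x = 85/12  [line -9·x + 1·y + 249/4 = 0 ∩ |EA|² = 15205/144]
2. E_y = 3/2  [line -9·x + 1·y + 249/4 = 0 ∩ |EA|² = 15205/144]
   → E = (85/12, 3/2)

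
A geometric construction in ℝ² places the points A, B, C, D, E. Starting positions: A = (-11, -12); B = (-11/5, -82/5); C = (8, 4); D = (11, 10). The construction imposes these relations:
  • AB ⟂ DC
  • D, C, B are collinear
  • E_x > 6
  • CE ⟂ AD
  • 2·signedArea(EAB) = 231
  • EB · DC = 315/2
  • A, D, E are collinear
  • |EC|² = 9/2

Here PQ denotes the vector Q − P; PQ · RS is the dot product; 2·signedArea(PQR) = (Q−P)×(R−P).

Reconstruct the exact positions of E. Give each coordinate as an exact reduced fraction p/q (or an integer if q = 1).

E = (13/2, 11/2)

1. E_x = 13/2  [A, D, E are collinear ∩ CE ⟂ AD]
2. E_y = 11/2  [A, D, E are collinear ∩ CE ⟂ AD]
   → E = (13/2, 11/2)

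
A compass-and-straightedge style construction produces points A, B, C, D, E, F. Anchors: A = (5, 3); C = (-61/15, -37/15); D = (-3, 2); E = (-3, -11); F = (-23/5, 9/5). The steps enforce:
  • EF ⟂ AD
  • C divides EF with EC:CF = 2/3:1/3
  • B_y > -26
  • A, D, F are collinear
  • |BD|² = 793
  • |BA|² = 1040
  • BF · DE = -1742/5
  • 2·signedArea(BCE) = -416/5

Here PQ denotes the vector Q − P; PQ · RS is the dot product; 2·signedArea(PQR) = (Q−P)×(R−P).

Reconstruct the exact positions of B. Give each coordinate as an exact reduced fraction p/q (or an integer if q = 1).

B = (-11, -25)

1. B_x = -11  [2·signedArea(BCE) = -416/5 ∩ BF · DE = -1742/5]
2. B_y = -25  [2·signedArea(BCE) = -416/5 ∩ BF · DE = -1742/5]
   → B = (-11, -25)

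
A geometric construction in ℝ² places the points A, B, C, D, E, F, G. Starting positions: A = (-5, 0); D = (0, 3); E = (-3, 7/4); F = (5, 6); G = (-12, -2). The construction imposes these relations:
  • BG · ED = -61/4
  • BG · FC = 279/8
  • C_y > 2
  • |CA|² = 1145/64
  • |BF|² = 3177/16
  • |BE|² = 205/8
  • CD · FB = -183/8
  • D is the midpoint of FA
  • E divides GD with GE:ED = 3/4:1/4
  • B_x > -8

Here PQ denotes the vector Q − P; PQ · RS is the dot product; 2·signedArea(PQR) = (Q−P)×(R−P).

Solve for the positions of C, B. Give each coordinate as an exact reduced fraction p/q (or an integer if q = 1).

B = (-31/4, 0)
C = (-3/2, 19/8)

1. B_x = -31/4  [line -3·x + -5/4·y + -93/4 = 0 ∩ |BF|² = 3177/16]
2. B_y = 0  [line -3·x + -5/4·y + -93/4 = 0 ∩ |BF|² = 3177/16]
   → B = (-31/4, 0)
3. C_x = -3/2  [line 51/4·x + 6·y + 39/8 = 0 ∩ |CA|² = 1145/64]
4. C_y = 19/8  [line 51/4·x + 6·y + 39/8 = 0 ∩ |CA|² = 1145/64]
   → C = (-3/2, 19/8)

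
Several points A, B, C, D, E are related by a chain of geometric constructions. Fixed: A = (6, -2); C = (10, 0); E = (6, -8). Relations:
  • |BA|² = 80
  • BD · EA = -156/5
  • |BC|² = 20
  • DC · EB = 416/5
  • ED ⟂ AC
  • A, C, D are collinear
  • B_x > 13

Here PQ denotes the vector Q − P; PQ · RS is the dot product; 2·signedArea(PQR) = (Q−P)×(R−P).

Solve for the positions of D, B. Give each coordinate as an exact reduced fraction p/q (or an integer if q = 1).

B = (14, 2)
D = (18/5, -16/5)

1. D_x = 18/5  [A, C, D are collinear ∩ ED ⟂ AC]
2. D_y = -16/5  [A, C, D are collinear ∩ ED ⟂ AC]
   → D = (18/5, -16/5)
3. B_x = 14  [BD · EA = -156/5 ∩ DC · EB = 416/5]
4. B_y = 2  [BD · EA = -156/5 ∩ DC · EB = 416/5]
   → B = (14, 2)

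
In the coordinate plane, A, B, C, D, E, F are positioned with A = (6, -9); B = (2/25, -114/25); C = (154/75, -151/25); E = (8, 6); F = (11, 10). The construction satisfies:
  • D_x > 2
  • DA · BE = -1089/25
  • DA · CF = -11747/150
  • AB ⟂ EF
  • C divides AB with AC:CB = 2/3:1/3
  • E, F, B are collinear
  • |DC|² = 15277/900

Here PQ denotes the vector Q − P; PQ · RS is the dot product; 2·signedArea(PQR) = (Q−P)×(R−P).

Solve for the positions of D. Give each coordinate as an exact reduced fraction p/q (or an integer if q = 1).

D = (103/50, -48/25)

1. D_x = 103/50  [DA · BE = -1089/25 ∩ DA · CF = -11747/150]
2. D_y = -48/25  [DA · BE = -1089/25 ∩ DA · CF = -11747/150]
   → D = (103/50, -48/25)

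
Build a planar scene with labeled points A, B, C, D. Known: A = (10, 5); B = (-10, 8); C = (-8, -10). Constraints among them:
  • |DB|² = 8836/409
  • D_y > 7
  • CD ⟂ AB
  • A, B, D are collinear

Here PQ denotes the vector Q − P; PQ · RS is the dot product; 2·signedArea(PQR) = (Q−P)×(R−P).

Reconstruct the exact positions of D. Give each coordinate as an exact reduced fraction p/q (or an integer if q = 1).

D = (-2210/409, 2990/409)

1. D_x = -2210/409  [A, B, D are collinear ∩ CD ⟂ AB]
2. D_y = 2990/409  [A, B, D are collinear ∩ CD ⟂ AB]
   → D = (-2210/409, 2990/409)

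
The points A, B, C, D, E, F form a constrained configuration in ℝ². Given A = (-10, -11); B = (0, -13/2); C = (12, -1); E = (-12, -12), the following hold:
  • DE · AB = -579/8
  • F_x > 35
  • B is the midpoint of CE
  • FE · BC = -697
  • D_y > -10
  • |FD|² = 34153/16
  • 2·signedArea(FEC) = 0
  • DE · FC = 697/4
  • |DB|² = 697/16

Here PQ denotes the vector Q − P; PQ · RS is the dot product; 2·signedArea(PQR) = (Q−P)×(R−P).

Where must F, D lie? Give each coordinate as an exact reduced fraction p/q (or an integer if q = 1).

1. F_x = 36  [2·signedArea(FEC) = 0 ∩ FE · BC = -697]
2. F_y = 10  [2·signedArea(FEC) = 0 ∩ FE · BC = -697]
   → F = (36, 10)
3. D_x = -6  [DE · AB = -579/8 ∩ DE · FC = 697/4]
4. D_y = -37/4  [DE · AB = -579/8 ∩ DE · FC = 697/4]
   → D = (-6, -37/4)

D = (-6, -37/4)
F = (36, 10)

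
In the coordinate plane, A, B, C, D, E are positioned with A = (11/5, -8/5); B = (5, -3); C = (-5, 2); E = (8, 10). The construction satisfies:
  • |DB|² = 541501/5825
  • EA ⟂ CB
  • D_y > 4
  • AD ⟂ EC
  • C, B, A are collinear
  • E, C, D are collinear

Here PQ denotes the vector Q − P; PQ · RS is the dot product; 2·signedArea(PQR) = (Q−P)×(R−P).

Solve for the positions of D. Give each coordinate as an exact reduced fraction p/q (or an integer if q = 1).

D = (-1613/1165, 4922/1165)

1. D_x = -1613/1165  [E, C, D are collinear ∩ AD ⟂ EC]
2. D_y = 4922/1165  [E, C, D are collinear ∩ AD ⟂ EC]
   → D = (-1613/1165, 4922/1165)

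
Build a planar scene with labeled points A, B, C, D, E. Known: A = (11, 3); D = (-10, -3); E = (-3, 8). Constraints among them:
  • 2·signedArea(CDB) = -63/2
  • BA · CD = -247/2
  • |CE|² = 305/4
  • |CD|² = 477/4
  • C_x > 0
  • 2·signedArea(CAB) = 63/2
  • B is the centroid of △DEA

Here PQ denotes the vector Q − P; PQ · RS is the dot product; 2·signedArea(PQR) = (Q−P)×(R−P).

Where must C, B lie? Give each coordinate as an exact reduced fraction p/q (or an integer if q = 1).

1. B_x = -2/3  [B is the centroid of △DEA]
2. B_y = 8/3  [B is the centroid of △DEA]
   → B = (-2/3, 8/3)
3. C_x = 1/2  [2·signedArea(CAB) = 63/2 ∩ 2·signedArea(CDB) = -63/2]
4. C_y = 0  [2·signedArea(CAB) = 63/2 ∩ 2·signedArea(CDB) = -63/2]
   → C = (1/2, 0)

B = (-2/3, 8/3)
C = (1/2, 0)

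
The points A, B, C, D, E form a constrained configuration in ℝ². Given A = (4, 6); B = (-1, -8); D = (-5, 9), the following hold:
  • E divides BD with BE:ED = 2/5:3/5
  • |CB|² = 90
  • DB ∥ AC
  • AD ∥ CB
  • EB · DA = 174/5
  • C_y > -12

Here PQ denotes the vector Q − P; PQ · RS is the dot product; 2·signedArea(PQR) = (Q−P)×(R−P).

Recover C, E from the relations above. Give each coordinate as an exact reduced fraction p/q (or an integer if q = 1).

1. C_x = 8  [AD ∥ CB ∩ DB ∥ AC]
2. C_y = -11  [AD ∥ CB ∩ DB ∥ AC]
   → C = (8, -11)
3. E_x = -13/5  [E divides BD with BE:ED = 2/5:3/5]
4. E_y = -6/5  [E divides BD with BE:ED = 2/5:3/5]
   → E = (-13/5, -6/5)

C = (8, -11)
E = (-13/5, -6/5)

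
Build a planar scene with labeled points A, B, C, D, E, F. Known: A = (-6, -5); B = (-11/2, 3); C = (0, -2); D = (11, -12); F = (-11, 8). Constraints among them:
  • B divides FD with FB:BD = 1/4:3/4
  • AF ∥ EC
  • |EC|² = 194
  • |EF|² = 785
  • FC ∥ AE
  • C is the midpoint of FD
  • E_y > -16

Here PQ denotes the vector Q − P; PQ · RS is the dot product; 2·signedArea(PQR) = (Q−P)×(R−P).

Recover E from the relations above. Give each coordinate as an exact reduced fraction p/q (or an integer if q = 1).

E = (5, -15)

1. E_x = 5  [AF ∥ EC ∩ FC ∥ AE]
2. E_y = -15  [AF ∥ EC ∩ FC ∥ AE]
   → E = (5, -15)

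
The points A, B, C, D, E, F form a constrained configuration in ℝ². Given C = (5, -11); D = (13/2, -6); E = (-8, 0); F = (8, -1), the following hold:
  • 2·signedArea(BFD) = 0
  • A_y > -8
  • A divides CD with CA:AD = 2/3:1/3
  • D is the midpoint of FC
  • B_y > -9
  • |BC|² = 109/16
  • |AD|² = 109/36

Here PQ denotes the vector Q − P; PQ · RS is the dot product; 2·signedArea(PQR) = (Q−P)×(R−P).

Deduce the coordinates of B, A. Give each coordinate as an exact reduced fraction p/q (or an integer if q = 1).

A = (6, -23/3)
B = (23/4, -17/2)

1. B_x = 23/4  [line 5·x + -3/2·y + -83/2 = 0 ∩ |BC|² = 109/16]
2. B_y = -17/2  [line 5·x + -3/2·y + -83/2 = 0 ∩ |BC|² = 109/16]
   → B = (23/4, -17/2)
3. A_x = 6  [A divides CD with CA:AD = 2/3:1/3]
4. A_y = -23/3  [A divides CD with CA:AD = 2/3:1/3]
   → A = (6, -23/3)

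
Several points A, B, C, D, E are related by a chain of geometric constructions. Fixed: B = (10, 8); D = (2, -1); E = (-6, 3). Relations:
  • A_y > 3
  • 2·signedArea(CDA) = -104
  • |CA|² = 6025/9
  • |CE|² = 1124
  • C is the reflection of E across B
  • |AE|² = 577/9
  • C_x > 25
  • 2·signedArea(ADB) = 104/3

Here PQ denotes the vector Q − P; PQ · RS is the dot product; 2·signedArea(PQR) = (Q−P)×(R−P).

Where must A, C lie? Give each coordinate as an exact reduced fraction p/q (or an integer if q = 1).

A = (2, 10/3)
C = (26, 13)

1. A_x = 2  [line -9·x + 8·y + -26/3 = 0 ∩ |AE|² = 577/9]
2. A_y = 10/3  [line -9·x + 8·y + -26/3 = 0 ∩ |AE|² = 577/9]
   → A = (2, 10/3)
3. C_x = 26  [C is the reflection of E across B]
4. C_y = 13  [C is the reflection of E across B]
   → C = (26, 13)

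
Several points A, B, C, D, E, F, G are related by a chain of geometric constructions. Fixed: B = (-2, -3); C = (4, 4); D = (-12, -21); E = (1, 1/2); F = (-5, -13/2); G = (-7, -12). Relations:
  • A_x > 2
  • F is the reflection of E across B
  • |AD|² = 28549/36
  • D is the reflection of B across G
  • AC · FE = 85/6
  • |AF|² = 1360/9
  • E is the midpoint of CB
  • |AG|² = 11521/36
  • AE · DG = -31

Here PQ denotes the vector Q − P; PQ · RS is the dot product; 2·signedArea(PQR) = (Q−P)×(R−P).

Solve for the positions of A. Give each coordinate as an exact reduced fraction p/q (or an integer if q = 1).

1. A_x = 3  [AE · DG = -31 ∩ AC · FE = 85/6]
2. A_y = 17/6  [AE · DG = -31 ∩ AC · FE = 85/6]
   → A = (3, 17/6)

A = (3, 17/6)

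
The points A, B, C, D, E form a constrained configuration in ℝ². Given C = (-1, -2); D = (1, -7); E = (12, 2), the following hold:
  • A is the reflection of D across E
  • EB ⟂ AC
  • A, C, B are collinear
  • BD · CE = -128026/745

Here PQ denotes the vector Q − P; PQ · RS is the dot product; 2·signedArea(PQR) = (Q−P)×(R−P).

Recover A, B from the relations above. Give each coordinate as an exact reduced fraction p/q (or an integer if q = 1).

A = (23, 11)
B = (7991/745, 3242/745)

1. A_x = 23  [A is the reflection of D across E]
2. A_y = 11  [A is the reflection of D across E]
   → A = (23, 11)
3. B_x = 7991/745  [A, C, B are collinear ∩ EB ⟂ AC]
4. B_y = 3242/745  [A, C, B are collinear ∩ EB ⟂ AC]
   → B = (7991/745, 3242/745)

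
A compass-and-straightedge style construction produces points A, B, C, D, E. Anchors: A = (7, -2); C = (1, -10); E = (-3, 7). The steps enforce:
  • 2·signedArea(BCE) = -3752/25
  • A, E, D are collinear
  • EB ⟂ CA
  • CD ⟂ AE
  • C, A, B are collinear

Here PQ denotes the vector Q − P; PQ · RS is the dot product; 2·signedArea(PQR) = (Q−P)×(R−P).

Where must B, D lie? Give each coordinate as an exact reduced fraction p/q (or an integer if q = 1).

B = (193/25, -26/25)
D = (1387/181, -470/181)

1. B_x = 193/25  [C, A, B are collinear ∩ EB ⟂ CA]
2. B_y = -26/25  [C, A, B are collinear ∩ EB ⟂ CA]
   → B = (193/25, -26/25)
3. D_x = 1387/181  [A, E, D are collinear ∩ CD ⟂ AE]
4. D_y = -470/181  [A, E, D are collinear ∩ CD ⟂ AE]
   → D = (1387/181, -470/181)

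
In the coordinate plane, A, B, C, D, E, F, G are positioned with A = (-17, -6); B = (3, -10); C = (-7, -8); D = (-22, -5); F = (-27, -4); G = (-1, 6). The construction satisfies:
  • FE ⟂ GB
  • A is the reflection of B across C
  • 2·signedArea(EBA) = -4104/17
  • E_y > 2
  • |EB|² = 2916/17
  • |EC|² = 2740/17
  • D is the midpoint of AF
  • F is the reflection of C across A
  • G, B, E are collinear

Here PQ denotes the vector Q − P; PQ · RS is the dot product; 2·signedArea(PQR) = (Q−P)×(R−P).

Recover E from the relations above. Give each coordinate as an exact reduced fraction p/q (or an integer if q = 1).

1. E_x = -3/17  [G, B, E are collinear ∩ FE ⟂ GB]
2. E_y = 46/17  [G, B, E are collinear ∩ FE ⟂ GB]
   → E = (-3/17, 46/17)

E = (-3/17, 46/17)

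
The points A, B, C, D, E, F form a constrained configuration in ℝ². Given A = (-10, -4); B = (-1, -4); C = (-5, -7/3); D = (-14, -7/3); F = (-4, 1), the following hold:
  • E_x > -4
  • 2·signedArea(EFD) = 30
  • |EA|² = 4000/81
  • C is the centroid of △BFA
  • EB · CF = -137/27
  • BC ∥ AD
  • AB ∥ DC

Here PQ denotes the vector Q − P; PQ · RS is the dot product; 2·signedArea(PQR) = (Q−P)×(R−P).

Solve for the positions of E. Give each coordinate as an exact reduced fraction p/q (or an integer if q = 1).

1. E_x = -10/3  [EB · CF = -137/27 ∩ 2·signedArea(EFD) = 30]
2. E_y = -16/9  [EB · CF = -137/27 ∩ 2·signedArea(EFD) = 30]
   → E = (-10/3, -16/9)

E = (-10/3, -16/9)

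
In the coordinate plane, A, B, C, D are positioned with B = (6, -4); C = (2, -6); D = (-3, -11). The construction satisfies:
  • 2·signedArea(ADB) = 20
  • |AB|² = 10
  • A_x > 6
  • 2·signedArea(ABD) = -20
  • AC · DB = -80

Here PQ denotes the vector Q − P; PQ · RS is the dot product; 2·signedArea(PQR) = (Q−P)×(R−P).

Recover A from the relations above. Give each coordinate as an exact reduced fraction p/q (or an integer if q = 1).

A = (7, -1)

1. A_x = 7  [2·signedArea(ADB) = 20 ∩ AC · DB = -80]
2. A_y = -1  [2·signedArea(ADB) = 20 ∩ AC · DB = -80]
   → A = (7, -1)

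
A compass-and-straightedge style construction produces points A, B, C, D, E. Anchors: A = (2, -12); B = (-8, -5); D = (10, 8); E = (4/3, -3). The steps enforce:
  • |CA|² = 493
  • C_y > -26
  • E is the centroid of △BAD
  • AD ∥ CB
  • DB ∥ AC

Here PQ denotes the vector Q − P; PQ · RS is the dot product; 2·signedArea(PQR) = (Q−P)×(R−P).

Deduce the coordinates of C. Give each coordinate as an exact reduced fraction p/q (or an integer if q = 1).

C = (-16, -25)

1. C_x = -16  [AD ∥ CB ∩ DB ∥ AC]
2. C_y = -25  [AD ∥ CB ∩ DB ∥ AC]
   → C = (-16, -25)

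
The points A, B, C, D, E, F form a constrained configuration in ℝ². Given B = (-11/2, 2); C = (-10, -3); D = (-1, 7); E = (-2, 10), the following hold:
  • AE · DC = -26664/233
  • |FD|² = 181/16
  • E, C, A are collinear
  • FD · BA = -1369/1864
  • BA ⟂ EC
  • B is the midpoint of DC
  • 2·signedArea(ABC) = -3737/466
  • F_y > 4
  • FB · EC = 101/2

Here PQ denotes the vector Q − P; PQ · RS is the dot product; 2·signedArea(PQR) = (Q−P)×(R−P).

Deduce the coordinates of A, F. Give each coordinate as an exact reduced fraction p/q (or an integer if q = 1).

1. A_x = -1522/233  [E, C, A are collinear ∩ BA ⟂ EC]
2. A_y = 614/233  [E, C, A are collinear ∩ BA ⟂ EC]
   → A = (-1522/233, 614/233)
3. F_x = -13/4  [FD · BA = -1369/1864 ∩ FB · EC = 101/2]
4. F_y = 9/2  [FD · BA = -1369/1864 ∩ FB · EC = 101/2]
   → F = (-13/4, 9/2)

A = (-1522/233, 614/233)
F = (-13/4, 9/2)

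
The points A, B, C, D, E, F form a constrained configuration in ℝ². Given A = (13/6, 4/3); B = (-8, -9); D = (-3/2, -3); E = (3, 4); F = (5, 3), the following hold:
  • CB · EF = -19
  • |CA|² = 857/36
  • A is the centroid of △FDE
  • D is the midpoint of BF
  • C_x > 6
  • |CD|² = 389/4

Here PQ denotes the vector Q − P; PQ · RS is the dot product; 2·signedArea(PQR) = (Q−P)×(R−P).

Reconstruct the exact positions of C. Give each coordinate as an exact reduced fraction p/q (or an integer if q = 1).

C = (7, 2)

1. C_x = 7  [line -2·x + 1·y + 12 = 0 ∩ |CA|² = 857/36]
2. C_y = 2  [line -2·x + 1·y + 12 = 0 ∩ |CA|² = 857/36]
   → C = (7, 2)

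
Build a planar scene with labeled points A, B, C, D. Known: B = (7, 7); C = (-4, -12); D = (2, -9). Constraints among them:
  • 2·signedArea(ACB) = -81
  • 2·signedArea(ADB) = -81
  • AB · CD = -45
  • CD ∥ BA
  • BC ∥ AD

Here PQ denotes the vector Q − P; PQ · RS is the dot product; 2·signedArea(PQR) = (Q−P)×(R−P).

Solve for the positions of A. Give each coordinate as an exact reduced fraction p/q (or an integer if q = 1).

A = (13, 10)

1. A_x = 13  [BC ∥ AD ∩ CD ∥ BA]
2. A_y = 10  [BC ∥ AD ∩ CD ∥ BA]
   → A = (13, 10)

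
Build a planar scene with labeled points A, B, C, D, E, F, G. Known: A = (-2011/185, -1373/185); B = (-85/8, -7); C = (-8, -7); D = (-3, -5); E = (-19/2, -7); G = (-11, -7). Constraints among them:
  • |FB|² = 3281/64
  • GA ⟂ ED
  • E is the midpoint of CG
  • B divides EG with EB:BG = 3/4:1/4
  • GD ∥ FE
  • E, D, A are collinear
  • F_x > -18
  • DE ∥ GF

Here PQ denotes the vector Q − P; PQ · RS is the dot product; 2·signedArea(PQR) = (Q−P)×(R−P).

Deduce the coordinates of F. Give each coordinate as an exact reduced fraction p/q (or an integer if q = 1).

1. F_x = -35/2  [GD ∥ FE ∩ DE ∥ GF]
2. F_y = -9  [GD ∥ FE ∩ DE ∥ GF]
   → F = (-35/2, -9)

F = (-35/2, -9)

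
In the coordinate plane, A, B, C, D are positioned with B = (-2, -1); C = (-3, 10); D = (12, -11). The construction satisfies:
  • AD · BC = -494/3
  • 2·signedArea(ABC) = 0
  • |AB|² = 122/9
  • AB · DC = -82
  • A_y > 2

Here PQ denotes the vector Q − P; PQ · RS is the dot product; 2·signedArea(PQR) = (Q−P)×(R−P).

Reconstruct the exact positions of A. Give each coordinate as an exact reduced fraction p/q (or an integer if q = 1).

A = (-7/3, 8/3)

1. A_x = -7/3  [2·signedArea(ABC) = 0 ∩ AD · BC = -494/3]
2. A_y = 8/3  [2·signedArea(ABC) = 0 ∩ AD · BC = -494/3]
   → A = (-7/3, 8/3)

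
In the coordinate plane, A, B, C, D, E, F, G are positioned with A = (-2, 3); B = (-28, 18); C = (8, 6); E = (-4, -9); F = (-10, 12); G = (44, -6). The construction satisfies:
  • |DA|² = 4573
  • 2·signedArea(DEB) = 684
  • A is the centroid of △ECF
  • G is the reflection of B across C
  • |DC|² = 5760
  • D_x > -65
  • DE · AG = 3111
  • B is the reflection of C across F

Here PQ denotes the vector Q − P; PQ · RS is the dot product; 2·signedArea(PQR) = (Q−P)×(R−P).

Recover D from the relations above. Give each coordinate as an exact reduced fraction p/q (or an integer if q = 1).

D = (-64, 30)

1. D_x = -64  [2·signedArea(DEB) = 684 ∩ DE · AG = 3111]
2. D_y = 30  [2·signedArea(DEB) = 684 ∩ DE · AG = 3111]
   → D = (-64, 30)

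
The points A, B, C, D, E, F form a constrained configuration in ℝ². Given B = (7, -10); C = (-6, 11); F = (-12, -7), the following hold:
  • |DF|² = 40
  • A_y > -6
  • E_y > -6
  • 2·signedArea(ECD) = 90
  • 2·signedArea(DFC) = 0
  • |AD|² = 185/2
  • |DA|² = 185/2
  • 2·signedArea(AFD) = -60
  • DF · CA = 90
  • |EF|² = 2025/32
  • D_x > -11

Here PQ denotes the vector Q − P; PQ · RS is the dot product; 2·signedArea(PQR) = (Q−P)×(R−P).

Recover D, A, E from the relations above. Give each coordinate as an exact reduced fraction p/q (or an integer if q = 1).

1. D_x = -10  [line -18·x + 6·y + -174 = 0 ∩ |DF|² = 40]
2. D_y = -1  [line -18·x + 6·y + -174 = 0 ∩ |DF|² = 40]
   → D = (-10, -1)
3. A_x = -3/2  [2·signedArea(AFD) = -60 ∩ DF · CA = 90]
4. A_y = -11/2  [2·signedArea(AFD) = -60 ∩ DF · CA = 90]
   → A = (-3/2, -11/2)
5. E_x = -33/8  [line 12·x + -4·y + 26 = 0 ∩ |EF|² = 2025/32]
6. E_y = -47/8  [line 12·x + -4·y + 26 = 0 ∩ |EF|² = 2025/32]
   → E = (-33/8, -47/8)

A = (-3/2, -11/2)
D = (-10, -1)
E = (-33/8, -47/8)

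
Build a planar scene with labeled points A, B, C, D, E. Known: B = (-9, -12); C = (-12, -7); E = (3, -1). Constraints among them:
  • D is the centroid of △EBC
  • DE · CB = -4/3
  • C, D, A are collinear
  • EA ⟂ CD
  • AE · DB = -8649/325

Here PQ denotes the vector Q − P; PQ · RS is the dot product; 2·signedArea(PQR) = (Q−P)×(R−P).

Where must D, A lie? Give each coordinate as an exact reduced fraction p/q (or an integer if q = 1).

1. D_x = -6  [D is the centroid of △EBC]
2. D_y = -20/3  [D is the centroid of △EBC]
   → D = (-6, -20/3)
3. A_x = 1068/325  [C, D, A are collinear ∩ EA ⟂ CD]
4. A_y = -1999/325  [C, D, A are collinear ∩ EA ⟂ CD]
   → A = (1068/325, -1999/325)

A = (1068/325, -1999/325)
D = (-6, -20/3)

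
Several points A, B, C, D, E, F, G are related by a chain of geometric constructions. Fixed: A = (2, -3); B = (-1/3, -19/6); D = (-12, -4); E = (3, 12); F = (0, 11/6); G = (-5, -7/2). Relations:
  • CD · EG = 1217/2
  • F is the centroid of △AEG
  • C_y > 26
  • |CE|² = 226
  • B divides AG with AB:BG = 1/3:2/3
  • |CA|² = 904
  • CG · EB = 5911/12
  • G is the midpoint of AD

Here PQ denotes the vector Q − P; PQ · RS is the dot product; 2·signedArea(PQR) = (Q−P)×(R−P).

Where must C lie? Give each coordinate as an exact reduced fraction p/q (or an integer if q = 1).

C = (4, 27)

1. C_x = 4  [CD · EG = 1217/2 ∩ CG · EB = 5911/12]
2. C_y = 27  [CD · EG = 1217/2 ∩ CG · EB = 5911/12]
   → C = (4, 27)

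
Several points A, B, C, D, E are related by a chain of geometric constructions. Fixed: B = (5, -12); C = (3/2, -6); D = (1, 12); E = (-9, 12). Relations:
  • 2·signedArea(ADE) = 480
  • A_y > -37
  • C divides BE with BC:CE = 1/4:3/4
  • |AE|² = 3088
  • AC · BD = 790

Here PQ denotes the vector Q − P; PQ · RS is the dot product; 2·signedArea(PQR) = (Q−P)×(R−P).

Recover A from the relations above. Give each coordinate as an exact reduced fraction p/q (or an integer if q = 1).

1. A_x = 19  [AC · BD = 790 ∩ 2·signedArea(ADE) = 480]
2. A_y = -36  [AC · BD = 790 ∩ 2·signedArea(ADE) = 480]
   → A = (19, -36)

A = (19, -36)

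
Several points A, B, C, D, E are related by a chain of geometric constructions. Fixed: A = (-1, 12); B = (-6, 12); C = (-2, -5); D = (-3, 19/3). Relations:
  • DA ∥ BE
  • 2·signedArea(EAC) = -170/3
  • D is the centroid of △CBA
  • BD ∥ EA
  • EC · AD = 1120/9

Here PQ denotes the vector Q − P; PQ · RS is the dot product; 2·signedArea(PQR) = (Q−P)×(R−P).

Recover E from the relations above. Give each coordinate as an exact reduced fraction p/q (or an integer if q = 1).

1. E_x = -4  [BD ∥ EA ∩ DA ∥ BE]
2. E_y = 53/3  [BD ∥ EA ∩ DA ∥ BE]
   → E = (-4, 53/3)

E = (-4, 53/3)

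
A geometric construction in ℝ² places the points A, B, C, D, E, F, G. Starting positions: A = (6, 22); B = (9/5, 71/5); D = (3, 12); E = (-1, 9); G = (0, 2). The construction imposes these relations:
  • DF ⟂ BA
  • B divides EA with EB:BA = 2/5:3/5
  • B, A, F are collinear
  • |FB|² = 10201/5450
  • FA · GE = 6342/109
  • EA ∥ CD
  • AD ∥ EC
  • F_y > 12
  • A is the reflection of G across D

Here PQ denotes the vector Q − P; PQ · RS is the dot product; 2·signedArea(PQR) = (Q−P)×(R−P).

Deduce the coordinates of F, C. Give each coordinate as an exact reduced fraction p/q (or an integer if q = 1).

C = (-4, -1)
F = (251/218, 2833/218)

1. F_x = 251/218  [B, A, F are collinear ∩ DF ⟂ BA]
2. F_y = 2833/218  [B, A, F are collinear ∩ DF ⟂ BA]
   → F = (251/218, 2833/218)
3. C_x = -4  [EA ∥ CD ∩ AD ∥ EC]
4. C_y = -1  [EA ∥ CD ∩ AD ∥ EC]
   → C = (-4, -1)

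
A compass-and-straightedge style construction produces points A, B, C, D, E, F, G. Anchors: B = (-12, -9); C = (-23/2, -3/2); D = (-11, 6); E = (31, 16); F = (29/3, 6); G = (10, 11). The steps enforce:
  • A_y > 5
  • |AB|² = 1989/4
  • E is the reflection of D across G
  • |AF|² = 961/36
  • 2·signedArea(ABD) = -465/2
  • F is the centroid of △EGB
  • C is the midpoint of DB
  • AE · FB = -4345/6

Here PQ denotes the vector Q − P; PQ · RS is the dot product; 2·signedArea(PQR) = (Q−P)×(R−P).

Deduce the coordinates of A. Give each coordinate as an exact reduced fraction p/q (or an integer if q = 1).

A = (9/2, 6)

1. A_x = 9/2  [2·signedArea(ABD) = -465/2 ∩ AE · FB = -4345/6]
2. A_y = 6  [2·signedArea(ABD) = -465/2 ∩ AE · FB = -4345/6]
   → A = (9/2, 6)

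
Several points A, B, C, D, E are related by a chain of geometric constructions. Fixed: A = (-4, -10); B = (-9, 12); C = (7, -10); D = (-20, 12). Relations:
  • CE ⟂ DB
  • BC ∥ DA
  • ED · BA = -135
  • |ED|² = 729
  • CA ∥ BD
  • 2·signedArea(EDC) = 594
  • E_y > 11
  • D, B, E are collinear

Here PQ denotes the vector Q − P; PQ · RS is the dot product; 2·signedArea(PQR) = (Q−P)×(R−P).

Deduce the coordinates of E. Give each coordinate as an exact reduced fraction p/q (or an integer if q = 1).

1. E_x = 7  [D, B, E are collinear ∩ CE ⟂ DB]
2. E_y = 12  [D, B, E are collinear ∩ CE ⟂ DB]
   → E = (7, 12)

E = (7, 12)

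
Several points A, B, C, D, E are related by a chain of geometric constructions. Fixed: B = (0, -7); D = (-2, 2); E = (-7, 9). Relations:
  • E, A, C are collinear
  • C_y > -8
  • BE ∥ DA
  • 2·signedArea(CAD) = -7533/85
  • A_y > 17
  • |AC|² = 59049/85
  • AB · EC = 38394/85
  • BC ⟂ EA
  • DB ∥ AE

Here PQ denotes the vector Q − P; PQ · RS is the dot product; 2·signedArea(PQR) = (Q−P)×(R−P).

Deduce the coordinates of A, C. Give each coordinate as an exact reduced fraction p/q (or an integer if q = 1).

A = (-9, 18)
C = (-279/85, -657/85)

1. A_x = -9  [DB ∥ AE ∩ BE ∥ DA]
2. A_y = 18  [DB ∥ AE ∩ BE ∥ DA]
   → A = (-9, 18)
3. C_x = -279/85  [E, A, C are collinear ∩ BC ⟂ EA]
4. C_y = -657/85  [E, A, C are collinear ∩ BC ⟂ EA]
   → C = (-279/85, -657/85)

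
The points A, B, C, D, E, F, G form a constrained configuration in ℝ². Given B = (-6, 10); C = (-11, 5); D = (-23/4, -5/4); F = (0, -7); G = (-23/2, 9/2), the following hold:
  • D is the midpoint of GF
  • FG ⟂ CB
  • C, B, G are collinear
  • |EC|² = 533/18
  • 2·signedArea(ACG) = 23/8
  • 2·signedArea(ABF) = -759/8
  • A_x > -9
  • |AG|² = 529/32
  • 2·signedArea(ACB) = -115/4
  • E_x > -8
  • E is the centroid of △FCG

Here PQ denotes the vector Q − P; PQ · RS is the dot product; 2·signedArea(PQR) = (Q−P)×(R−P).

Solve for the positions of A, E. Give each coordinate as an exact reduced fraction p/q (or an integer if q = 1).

1. A_x = -69/8  [2·signedArea(ACB) = -115/4 ∩ 2·signedArea(ABF) = -759/8]
2. A_y = 13/8  [2·signedArea(ACB) = -115/4 ∩ 2·signedArea(ABF) = -759/8]
   → A = (-69/8, 13/8)
3. E_x = -15/2  [E is the centroid of △FCG]
4. E_y = 5/6  [E is the centroid of △FCG]
   → E = (-15/2, 5/6)

A = (-69/8, 13/8)
E = (-15/2, 5/6)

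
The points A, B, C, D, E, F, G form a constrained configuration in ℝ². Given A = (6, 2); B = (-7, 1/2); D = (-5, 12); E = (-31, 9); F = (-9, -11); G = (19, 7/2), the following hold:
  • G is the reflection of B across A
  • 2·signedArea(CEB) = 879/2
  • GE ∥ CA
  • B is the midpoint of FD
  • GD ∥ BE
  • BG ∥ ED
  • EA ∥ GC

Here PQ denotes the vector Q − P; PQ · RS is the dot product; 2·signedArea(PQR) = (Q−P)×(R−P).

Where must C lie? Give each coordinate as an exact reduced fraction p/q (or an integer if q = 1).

1. C_x = 56  [GE ∥ CA ∩ EA ∥ GC]
2. C_y = -7/2  [GE ∥ CA ∩ EA ∥ GC]
   → C = (56, -7/2)

C = (56, -7/2)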